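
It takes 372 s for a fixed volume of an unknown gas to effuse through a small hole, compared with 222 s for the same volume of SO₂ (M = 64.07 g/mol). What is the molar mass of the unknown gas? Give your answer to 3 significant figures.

180 g/mol

From Graham's law, t_X/t_SO₂ = √(M_X/M_SO₂).
372/222 = 1.676 = √(M_X/64.07)
M_X = 64.07 × 1.676² = 64.07 × 2.808 = 180 g/mol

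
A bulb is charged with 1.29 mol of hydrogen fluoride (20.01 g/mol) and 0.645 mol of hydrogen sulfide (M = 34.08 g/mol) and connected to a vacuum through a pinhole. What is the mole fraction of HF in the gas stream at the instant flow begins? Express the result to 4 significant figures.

0.7230

The effusion rate of species i is ∝ p_i/√M_i ∝ n_i/√M_i.
x_HF(eff) = (n_HF/√M_HF) / (n_HF/√M_HF + n_H₂S/√M_H₂S)
= (1.29/√20.01) / (1.29/√20.01 + 0.645/√34.08) = 0.2884/(0.2884 + 0.1105) = 0.7230.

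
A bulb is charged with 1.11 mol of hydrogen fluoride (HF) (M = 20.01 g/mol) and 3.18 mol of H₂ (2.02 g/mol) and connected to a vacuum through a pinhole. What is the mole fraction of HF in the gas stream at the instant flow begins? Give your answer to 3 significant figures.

0.0998

The effusion rate of species i is ∝ p_i/√M_i ∝ n_i/√M_i.
So x_HF in the escaping gas = (n_HF/√M_HF) / Σ(n_i/√M_i)
= (1.11/√20.01) / (1.11/√20.01 + 3.18/√2.02) = 0.2481/(0.2481 + 2.237) = 0.0998.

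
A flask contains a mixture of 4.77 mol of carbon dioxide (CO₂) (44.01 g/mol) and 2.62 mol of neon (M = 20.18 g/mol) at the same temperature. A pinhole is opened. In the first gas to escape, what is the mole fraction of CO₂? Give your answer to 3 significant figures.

Effusion rate of each component ∝ n_i/√M_i (partial pressure × 1/√M).
x_CO₂(eff) = (n_CO₂/√M_CO₂) / (n_CO₂/√M_CO₂ + n_Ne/√M_Ne)
= (4.77/√44.01) / (4.77/√44.01 + 2.62/√20.18) = 0.7190/(0.7190 + 0.5832) = 0.552.

0.552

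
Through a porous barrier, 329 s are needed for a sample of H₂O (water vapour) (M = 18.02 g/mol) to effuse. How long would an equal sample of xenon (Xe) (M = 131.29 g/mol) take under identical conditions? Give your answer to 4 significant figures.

888.0 s

Since effusion rate ∝ 1/√M, t_Xe/t_H₂O = √(M_Xe/M_H₂O) = √(131.29/18.02) = √7.286 = 2.699.
So the time for Xe is 329 × 2.699 = 888.0 s.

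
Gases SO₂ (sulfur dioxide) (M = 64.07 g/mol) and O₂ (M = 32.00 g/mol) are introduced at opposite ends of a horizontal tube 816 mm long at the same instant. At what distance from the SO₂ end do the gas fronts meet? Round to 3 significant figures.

338 mm

In equal time, each gas travels a distance ∝ its rate ∝ 1/√M, so d_SO₂/d_O₂ = √(M_O₂/M_SO₂) = √(32.00/64.07) = 0.7067.
With d_SO₂ + d_O₂ = 816 mm, d_O₂ = 816/(1 + 0.7067) = 478.1 mm.
d_SO₂ = 816 − 478.1 = 338 mm.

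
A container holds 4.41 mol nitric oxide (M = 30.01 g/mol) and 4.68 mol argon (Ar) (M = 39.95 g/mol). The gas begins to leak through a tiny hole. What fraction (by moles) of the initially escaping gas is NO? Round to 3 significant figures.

Rate_i ∝ x_i/√M_i (Graham's law weighted by mole fraction), so the effusate composition follows n_i/√M_i.
x_NO(eff) = (n_NO/√M_NO) / (n_NO/√M_NO + n_Ar/√M_Ar)
= (4.41/√30.01) / (4.41/√30.01 + 4.68/√39.95) = 0.8050/(0.8050 + 0.7404) = 0.521.

0.521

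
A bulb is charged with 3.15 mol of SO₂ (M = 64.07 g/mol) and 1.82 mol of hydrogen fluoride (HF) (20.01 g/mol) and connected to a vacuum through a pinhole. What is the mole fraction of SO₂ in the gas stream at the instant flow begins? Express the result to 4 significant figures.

0.4917

The effusion rate of species i is ∝ p_i/√M_i ∝ n_i/√M_i.
So x_SO₂ in the escaping gas = (n_SO₂/√M_SO₂) / Σ(n_i/√M_i)
= (3.15/√64.07) / (3.15/√64.07 + 1.82/√20.01) = 0.3935/(0.3935 + 0.4069) = 0.4917.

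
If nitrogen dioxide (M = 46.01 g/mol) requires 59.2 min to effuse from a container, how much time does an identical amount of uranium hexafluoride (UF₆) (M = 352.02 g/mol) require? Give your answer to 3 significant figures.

By Graham's law, t_UF₆/t_NO₂ = √(M_UF₆/M_NO₂) = √(352.02/46.01) = √7.651 = 2.766.
So the time for UF₆ is 59.2 × 2.766 = 164 min.

164 min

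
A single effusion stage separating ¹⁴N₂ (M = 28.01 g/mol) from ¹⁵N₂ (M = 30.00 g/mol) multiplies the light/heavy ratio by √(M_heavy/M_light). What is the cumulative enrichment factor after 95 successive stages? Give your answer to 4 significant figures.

26.05

Each stage multiplies the ratio by α = √(30.00/28.01), so after 95 stages the overall factor is α^95 = (30.00/28.01)^(95/2).
= 1.07105^(95/2) = 26.05.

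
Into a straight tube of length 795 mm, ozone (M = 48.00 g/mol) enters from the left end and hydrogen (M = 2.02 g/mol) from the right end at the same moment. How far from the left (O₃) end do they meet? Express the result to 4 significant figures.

Graham's law gives d_O₃/d_H₂ = rate_O₃/rate_H₂ = √(M_H₂/M_O₃) = √(2.02/48.00) = 0.2051.
With d_O₃ + d_H₂ = 795 mm, d_H₂ = 795/(1 + 0.2051) = 659.7 mm.
d_O₃ = 795 − 659.7 = 135.3 mm.

135.3 mm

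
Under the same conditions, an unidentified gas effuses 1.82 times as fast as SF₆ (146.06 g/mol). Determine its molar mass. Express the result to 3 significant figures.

44.1 g/mol

Graham's law gives rate_X/rate_SF₆ = √(M_SF₆/M_X).
1.82 = √(146.06/M_X)
M_X = 146.06 / 1.82² = 146.06 / 3.312 = 44.1 g/mol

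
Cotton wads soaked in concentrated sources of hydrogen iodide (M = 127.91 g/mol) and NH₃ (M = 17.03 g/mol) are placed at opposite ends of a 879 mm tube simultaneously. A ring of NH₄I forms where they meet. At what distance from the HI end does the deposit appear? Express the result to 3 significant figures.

In equal time, each gas travels a distance ∝ its rate ∝ 1/√M, so d_HI/d_NH₃ = √(M_NH₃/M_HI) = √(17.03/127.91) = 0.3649.
With d_HI + d_NH₃ = 879 mm, d_NH₃ = 879/(1 + 0.3649) = 644.0 mm.
d_HI = 879 − 644.0 = 235 mm.

235 mm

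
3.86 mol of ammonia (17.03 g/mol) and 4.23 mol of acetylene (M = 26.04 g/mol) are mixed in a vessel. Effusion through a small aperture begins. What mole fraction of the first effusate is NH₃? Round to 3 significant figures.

0.530

The effusion rate of species i is ∝ p_i/√M_i ∝ n_i/√M_i.
So x_NH₃ in the escaping gas = (n_NH₃/√M_NH₃) / Σ(n_i/√M_i)
= (3.86/√17.03) / (3.86/√17.03 + 4.23/√26.04) = 0.9354/(0.9354 + 0.8289) = 0.530.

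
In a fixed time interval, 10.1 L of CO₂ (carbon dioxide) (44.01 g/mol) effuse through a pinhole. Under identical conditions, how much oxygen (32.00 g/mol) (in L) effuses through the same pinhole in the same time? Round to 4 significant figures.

11.84 L

Using Graham's law: rate_O₂/rate_CO₂ = √(M_CO₂/M_O₂) = √(44.01/32.00) = √1.375 = 1.173.
So the volume for O₂ is 10.1 × 1.173 = 11.84 L.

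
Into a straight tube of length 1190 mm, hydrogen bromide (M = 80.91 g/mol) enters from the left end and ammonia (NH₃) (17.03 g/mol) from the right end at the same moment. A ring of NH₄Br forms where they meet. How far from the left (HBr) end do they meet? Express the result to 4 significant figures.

374.3 mm

The fronts meet when d_HBr + d_NH₃ = L with d_HBr/d_NH₃ = √(M_NH₃/M_HBr) (Graham's law). Here √(M_NH₃/M_HBr) = √(17.03/80.91) = 0.4588.
With d_HBr + d_NH₃ = 1190 mm, d_NH₃ = 1190/(1 + 0.4588) = 815.7 mm.
d_HBr = 1190 − 815.7 = 374.3 mm.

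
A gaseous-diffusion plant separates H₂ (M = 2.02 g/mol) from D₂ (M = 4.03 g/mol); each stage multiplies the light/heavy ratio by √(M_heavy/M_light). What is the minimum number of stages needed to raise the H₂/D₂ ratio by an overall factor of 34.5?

Single-stage factor α = √(4.03/2.02), so ln α = ½ ln(1.99505) = 0.3453.
Need α^N ≥ 34.5 ⇒ N ≥ ln(34.5) / ln α = 3.541 / 0.3453 = 10.25.
Minimum whole number of stages: N = 11.

11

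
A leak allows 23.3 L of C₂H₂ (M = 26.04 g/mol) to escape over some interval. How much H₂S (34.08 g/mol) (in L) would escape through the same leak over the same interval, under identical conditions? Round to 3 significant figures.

Since effusion rate ∝ 1/√M, rate_H₂S/rate_C₂H₂ = √(M_C₂H₂/M_H₂S) = √(26.04/34.08) = √0.7641 = 0.8741.
So the volume for H₂S is 23.3 × 0.8741 = 20.4 L.

20.4 L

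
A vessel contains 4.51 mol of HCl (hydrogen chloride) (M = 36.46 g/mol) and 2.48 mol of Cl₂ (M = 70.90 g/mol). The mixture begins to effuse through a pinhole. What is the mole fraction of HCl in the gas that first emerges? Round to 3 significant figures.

0.717

The effusion rate of species i is ∝ p_i/√M_i ∝ n_i/√M_i.
So x_HCl in the escaping gas = (n_HCl/√M_HCl) / Σ(n_i/√M_i)
= (4.51/√36.46) / (4.51/√36.46 + 2.48/√70.90) = 0.7469/(0.7469 + 0.2945) = 0.717.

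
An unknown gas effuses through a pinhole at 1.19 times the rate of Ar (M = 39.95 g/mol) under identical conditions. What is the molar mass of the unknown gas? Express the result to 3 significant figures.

Since effusion rate ∝ 1/√M, rate_X/rate_Ar = √(M_Ar/M_X).
1.19 = √(39.95/M_X)
M_X = 39.95 / 1.19² = 39.95 / 1.416 = 28.2 g/mol

28.2 g/mol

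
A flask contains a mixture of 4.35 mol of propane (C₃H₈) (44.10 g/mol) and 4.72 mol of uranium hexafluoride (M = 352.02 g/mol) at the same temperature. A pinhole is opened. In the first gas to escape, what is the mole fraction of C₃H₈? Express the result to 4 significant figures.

Effusion rate of each component ∝ n_i/√M_i (partial pressure × 1/√M).
So x_C₃H₈ in the escaping gas = (n_C₃H₈/√M_C₃H₈) / Σ(n_i/√M_i)
= (4.35/√44.10) / (4.35/√44.10 + 4.72/√352.02) = 0.6550/(0.6550 + 0.2516) = 0.7225.

0.7225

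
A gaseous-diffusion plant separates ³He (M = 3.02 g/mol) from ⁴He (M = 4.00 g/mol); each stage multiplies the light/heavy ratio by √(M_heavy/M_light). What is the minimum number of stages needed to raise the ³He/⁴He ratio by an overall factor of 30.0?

25

With α = √(4.00/3.02) per stage, ln α = ½ ln(1.32450) = 0.1405.
Need α^N ≥ 30.0 ⇒ N ≥ ln(30.0) / ln α = 3.401 / 0.1405 = 24.20.
So at least 25 stages are needed.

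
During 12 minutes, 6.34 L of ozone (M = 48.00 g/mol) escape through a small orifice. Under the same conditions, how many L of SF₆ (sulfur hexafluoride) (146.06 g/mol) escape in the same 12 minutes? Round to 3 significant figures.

Graham's law gives rate_SF₆/rate_O₃ = √(M_O₃/M_SF₆) = √(48.00/146.06) = √0.3286 = 0.5733.
So the volume for SF₆ is 6.34 × 0.5733 = 3.63 L.

3.63 L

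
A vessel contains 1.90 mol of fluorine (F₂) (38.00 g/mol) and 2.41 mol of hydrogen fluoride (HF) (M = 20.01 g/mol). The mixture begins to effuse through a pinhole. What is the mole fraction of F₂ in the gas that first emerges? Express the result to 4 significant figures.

The effusion rate of species i is ∝ p_i/√M_i ∝ n_i/√M_i.
So x_F₂ in the escaping gas = (n_F₂/√M_F₂) / Σ(n_i/√M_i)
= (1.90/√38.00) / (1.90/√38.00 + 2.41/√20.01) = 0.3082/(0.3082 + 0.5388) = 0.3639.

0.3639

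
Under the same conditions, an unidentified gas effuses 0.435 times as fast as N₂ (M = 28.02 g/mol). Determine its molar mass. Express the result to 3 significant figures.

148 g/mol

Graham's law gives rate_X/rate_N₂ = √(M_N₂/M_X).
0.435 = √(28.02/M_X)
M_X = 28.02 / 0.435² = 28.02 / 0.1892 = 148 g/mol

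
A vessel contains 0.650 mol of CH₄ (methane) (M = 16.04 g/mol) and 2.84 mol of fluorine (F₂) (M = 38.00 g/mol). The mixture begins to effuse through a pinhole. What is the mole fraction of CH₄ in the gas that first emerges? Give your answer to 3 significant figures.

0.261

Effusion rate of each component ∝ n_i/√M_i (partial pressure × 1/√M).
x_CH₄(eff) = (n_CH₄/√M_CH₄) / (n_CH₄/√M_CH₄ + n_F₂/√M_F₂)
= (0.650/√16.04) / (0.650/√16.04 + 2.84/√38.00) = 0.1623/(0.1623 + 0.4607) = 0.261.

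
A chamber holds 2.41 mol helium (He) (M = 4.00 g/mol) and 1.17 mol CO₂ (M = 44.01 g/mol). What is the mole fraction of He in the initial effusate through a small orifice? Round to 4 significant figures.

0.8723

Rate_i ∝ x_i/√M_i (Graham's law weighted by mole fraction), so the effusate composition follows n_i/√M_i.
Mole fraction of He in the effusate = (n_He/√M_He) / (n_He/√M_He + n_CO₂/√M_CO₂)
= (2.41/√4.00) / (2.41/√4.00 + 1.17/√44.01) = 1.205/(1.205 + 0.1764) = 0.8723.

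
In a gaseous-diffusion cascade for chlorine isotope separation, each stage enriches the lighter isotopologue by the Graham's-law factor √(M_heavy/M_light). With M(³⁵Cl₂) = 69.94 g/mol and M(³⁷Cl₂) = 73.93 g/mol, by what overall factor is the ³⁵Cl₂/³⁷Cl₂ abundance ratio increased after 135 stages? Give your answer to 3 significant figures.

After 135 stages the ratio has grown by (√(73.93/69.94))^135 = (73.93/69.94)^(135/2).
= 1.05705^(135/2) = 42.3.

42.3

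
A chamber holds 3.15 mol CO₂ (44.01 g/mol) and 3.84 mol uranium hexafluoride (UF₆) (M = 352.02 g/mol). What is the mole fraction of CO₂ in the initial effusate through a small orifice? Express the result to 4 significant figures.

0.6988

Rate_i ∝ x_i/√M_i (Graham's law weighted by mole fraction), so the effusate composition follows n_i/√M_i.
Mole fraction of CO₂ in the effusate = (n_CO₂/√M_CO₂) / (n_CO₂/√M_CO₂ + n_UF₆/√M_UF₆)
= (3.15/√44.01) / (3.15/√44.01 + 3.84/√352.02) = 0.4748/(0.4748 + 0.2047) = 0.6988.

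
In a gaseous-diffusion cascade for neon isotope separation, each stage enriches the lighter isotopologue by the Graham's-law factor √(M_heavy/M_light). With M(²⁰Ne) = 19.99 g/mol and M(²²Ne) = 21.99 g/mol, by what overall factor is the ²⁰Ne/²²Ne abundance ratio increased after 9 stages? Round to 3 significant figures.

1.54

Overall factor = α^9 with α = √(21.99/19.99), i.e. (21.99/19.99)^(9/2).
= 1.10005^(9/2) = 1.54.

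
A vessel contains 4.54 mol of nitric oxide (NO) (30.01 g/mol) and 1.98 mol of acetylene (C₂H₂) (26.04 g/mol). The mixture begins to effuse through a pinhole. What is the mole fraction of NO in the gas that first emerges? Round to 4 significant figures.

Effusion rate of each component ∝ n_i/√M_i (partial pressure × 1/√M).
x_NO(eff) = (n_NO/√M_NO) / (n_NO/√M_NO + n_C₂H₂/√M_C₂H₂)
= (4.54/√30.01) / (4.54/√30.01 + 1.98/√26.04) = 0.8287/(0.8287 + 0.3880) = 0.6811.

0.6811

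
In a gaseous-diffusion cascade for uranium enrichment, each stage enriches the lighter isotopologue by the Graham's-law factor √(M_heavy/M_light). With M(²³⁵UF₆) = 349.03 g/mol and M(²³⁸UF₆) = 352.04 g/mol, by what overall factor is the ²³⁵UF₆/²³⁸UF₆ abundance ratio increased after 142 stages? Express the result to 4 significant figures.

1.840

Overall factor = α^142 with α = √(352.04/349.03), i.e. (352.04/349.03)^(142/2).
= 1.00862^71 = 1.840.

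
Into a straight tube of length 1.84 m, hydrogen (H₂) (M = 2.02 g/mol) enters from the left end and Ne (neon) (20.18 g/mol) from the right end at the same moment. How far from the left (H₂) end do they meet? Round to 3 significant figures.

1.40 m

In equal time, each gas travels a distance ∝ its rate ∝ 1/√M, so d_H₂/d_Ne = √(M_Ne/M_H₂) = √(20.18/2.02) = 3.161.
With d_H₂ + d_Ne = 1.84 m, d_Ne = 1.84/(1 + 3.161) = 0.4422 m.
d_H₂ = 1.84 − 0.4422 = 1.40 m.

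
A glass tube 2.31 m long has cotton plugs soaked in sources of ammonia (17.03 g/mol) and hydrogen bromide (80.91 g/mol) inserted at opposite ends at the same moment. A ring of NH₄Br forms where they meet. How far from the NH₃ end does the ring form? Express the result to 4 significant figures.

Distances travelled in equal time are proportional to diffusion rates, so d_NH₃/d_HBr = √(M_HBr/M_NH₃) = √(80.91/17.03) = 2.180.
With d_NH₃ + d_HBr = 2.31 m, d_HBr = 2.31/(1 + 2.180) = 0.7265 m.
d_NH₃ = 2.31 − 0.7265 = 1.584 m.

1.584 m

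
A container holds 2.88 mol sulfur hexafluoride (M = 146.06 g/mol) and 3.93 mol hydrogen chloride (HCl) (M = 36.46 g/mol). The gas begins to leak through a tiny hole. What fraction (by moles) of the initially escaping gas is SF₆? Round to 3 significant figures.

Each component's effusion rate ∝ (its partial pressure)·(1/√M) ∝ n_i/√M_i.
Mole fraction of SF₆ in the effusate = (n_SF₆/√M_SF₆) / (n_SF₆/√M_SF₆ + n_HCl/√M_HCl)
= (2.88/√146.06) / (2.88/√146.06 + 3.93/√36.46) = 0.2383/(0.2383 + 0.6509) = 0.268.

0.268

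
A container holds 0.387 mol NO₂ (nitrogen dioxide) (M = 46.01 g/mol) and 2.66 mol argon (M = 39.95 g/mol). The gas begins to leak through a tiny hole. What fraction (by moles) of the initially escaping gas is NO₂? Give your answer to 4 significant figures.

Rate_i ∝ x_i/√M_i (Graham's law weighted by mole fraction), so the effusate composition follows n_i/√M_i.
So x_NO₂ in the escaping gas = (n_NO₂/√M_NO₂) / Σ(n_i/√M_i)
= (0.387/√46.01) / (0.387/√46.01 + 2.66/√39.95) = 0.05705/(0.05705 + 0.4208) = 0.1194.

0.1194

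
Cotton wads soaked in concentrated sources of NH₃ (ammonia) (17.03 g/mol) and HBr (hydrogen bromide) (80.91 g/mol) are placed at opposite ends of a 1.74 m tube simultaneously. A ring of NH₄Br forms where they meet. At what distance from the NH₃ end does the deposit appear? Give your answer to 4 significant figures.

In equal time, each gas travels a distance ∝ its rate ∝ 1/√M, so d_NH₃/d_HBr = √(M_HBr/M_NH₃) = √(80.91/17.03) = 2.180.
With d_NH₃ + d_HBr = 1.74 m, d_HBr = 1.74/(1 + 2.180) = 0.5472 m.
d_NH₃ = 1.74 − 0.5472 = 1.193 m.

1.193 m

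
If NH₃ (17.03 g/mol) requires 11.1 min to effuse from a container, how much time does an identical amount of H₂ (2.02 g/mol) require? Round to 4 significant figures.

3.823 min

Using Graham's law: t_H₂/t_NH₃ = √(M_H₂/M_NH₃) = √(2.02/17.03) = √0.1186 = 0.3444.
So the time for H₂ is 11.1 × 0.3444 = 3.823 min.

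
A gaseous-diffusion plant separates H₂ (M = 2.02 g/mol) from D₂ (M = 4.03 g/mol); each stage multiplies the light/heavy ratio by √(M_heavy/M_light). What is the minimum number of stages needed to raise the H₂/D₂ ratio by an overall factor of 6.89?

6

Per stage α = (4.03/2.02)^(1/2) = 1.99505^0.5, giving ln α = 0.3453.
Need α^N ≥ 6.89 ⇒ N ≥ ln(6.89) / ln α = 1.930 / 0.3453 = 5.59.
Minimum whole number of stages: N = 6.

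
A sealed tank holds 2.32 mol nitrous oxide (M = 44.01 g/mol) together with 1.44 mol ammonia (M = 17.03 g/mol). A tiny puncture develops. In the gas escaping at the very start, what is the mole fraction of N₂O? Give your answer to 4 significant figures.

0.5006

Effusion rate of each component ∝ n_i/√M_i (partial pressure × 1/√M).
Mole fraction of N₂O in the effusate = (n_N₂O/√M_N₂O) / (n_N₂O/√M_N₂O + n_NH₃/√M_NH₃)
= (2.32/√44.01) / (2.32/√44.01 + 1.44/√17.03) = 0.3497/(0.3497 + 0.3489) = 0.5006.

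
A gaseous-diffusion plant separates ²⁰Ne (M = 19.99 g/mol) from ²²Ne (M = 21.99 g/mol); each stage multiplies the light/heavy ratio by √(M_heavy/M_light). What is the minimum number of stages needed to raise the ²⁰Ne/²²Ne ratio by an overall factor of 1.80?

Per stage α = (21.99/19.99)^(1/2) = 1.10005^0.5, giving ln α = 0.04768.
Need α^N ≥ 1.80 ⇒ N ≥ ln(1.80) / ln α = 0.5878 / 0.04768 = 12.33.
Rounding up, N = 13 stages.

13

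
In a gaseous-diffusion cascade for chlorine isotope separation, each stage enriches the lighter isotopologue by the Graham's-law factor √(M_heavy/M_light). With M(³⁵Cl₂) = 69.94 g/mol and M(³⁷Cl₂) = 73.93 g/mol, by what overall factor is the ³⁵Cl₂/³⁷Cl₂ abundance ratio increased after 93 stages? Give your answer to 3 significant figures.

13.2

Overall factor = α^93 with α = √(73.93/69.94), i.e. (73.93/69.94)^(93/2).
= 1.05705^(93/2) = 13.2.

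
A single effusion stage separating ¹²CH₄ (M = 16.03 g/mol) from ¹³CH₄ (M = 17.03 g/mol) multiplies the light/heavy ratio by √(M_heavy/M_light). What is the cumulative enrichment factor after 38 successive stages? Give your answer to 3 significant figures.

Overall factor = α^38 with α = √(17.03/16.03), i.e. (17.03/16.03)^(38/2).
= 1.06238^19 = 3.16.

3.16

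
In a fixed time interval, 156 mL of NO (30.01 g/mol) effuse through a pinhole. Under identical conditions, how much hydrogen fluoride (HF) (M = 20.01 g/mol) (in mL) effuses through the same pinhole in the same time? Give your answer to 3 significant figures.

Since effusion rate ∝ 1/√M, rate_HF/rate_NO = √(M_NO/M_HF) = √(30.01/20.01) = √1.500 = 1.225.
So the volume for HF is 156 × 1.225 = 191 mL.

191 mL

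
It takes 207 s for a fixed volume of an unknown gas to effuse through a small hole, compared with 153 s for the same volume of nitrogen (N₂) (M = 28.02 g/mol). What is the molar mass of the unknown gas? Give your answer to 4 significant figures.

51.29 g/mol

Graham's law gives t_X/t_N₂ = √(M_X/M_N₂).
207/153 = 1.353 = √(M_X/28.02)
M_X = 28.02 × 1.353² = 28.02 × 1.830 = 51.29 g/mol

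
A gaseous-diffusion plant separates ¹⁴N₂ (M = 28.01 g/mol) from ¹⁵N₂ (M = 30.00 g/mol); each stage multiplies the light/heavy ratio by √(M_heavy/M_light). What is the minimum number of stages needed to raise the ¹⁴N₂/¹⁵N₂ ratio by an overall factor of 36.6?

105

With α = √(30.00/28.01) per stage, ln α = ½ ln(1.07105) = 0.03432.
Need α^N ≥ 36.6 ⇒ N ≥ ln(36.6) / ln α = 3.600 / 0.03432 = 104.90.
Minimum whole number of stages: N = 105.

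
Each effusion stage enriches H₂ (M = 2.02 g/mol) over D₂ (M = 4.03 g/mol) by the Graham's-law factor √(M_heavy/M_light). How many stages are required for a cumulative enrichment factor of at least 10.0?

Per stage α = (4.03/2.02)^(1/2) = 1.99505^0.5, giving ln α = 0.3453.
Need α^N ≥ 10.0 ⇒ N ≥ ln(10.0) / ln α = 2.303 / 0.3453 = 6.67.
Rounding up, N = 7 stages.

7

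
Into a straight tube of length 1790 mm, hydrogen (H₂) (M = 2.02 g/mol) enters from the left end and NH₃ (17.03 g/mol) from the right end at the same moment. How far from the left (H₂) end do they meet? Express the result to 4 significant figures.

1331 mm

The fronts meet when d_H₂ + d_NH₃ = L with d_H₂/d_NH₃ = √(M_NH₃/M_H₂) (Graham's law). Here √(M_NH₃/M_H₂) = √(17.03/2.02) = 2.904.
With d_H₂ + d_NH₃ = 1790 mm, d_NH₃ = 1790/(1 + 2.904) = 458.6 mm.
d_H₂ = 1790 − 458.6 = 1331 mm.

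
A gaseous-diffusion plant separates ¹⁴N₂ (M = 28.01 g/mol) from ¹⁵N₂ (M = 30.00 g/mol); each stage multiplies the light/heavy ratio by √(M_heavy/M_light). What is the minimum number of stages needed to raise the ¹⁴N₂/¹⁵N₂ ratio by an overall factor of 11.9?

With α = √(30.00/28.01) per stage, ln α = ½ ln(1.07105) = 0.03432.
Need α^N ≥ 11.9 ⇒ N ≥ ln(11.9) / ln α = 2.477 / 0.03432 = 72.16.
Rounding up, N = 73 stages.

73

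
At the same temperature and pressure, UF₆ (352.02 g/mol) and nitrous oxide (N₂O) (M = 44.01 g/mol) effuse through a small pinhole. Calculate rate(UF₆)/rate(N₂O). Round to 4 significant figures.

By Graham's law, rate_UF₆/rate_N₂O = √(M_N₂O/M_UF₆) = √(44.01/352.02) = √0.1250 = 0.3536.

0.3536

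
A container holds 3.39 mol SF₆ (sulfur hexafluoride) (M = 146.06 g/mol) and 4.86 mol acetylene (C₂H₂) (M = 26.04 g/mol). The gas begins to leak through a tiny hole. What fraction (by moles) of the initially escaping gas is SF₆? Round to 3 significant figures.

Effusion rate of each component ∝ n_i/√M_i (partial pressure × 1/√M).
So x_SF₆ in the escaping gas = (n_SF₆/√M_SF₆) / Σ(n_i/√M_i)
= (3.39/√146.06) / (3.39/√146.06 + 4.86/√26.04) = 0.2805/(0.2805 + 0.9524) = 0.228.

0.228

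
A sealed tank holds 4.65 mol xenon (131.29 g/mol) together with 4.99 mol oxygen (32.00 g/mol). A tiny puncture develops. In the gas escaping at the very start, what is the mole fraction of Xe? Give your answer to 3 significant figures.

Effusion rate of each component ∝ n_i/√M_i (partial pressure × 1/√M).
x_Xe(eff) = (n_Xe/√M_Xe) / (n_Xe/√M_Xe + n_O₂/√M_O₂)
= (4.65/√131.29) / (4.65/√131.29 + 4.99/√32.00) = 0.4058/(0.4058 + 0.8821) = 0.315.

0.315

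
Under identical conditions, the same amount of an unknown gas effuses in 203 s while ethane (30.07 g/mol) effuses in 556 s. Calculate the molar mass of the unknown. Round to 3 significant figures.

Using Graham's law: t_X/t_C₂H₆ = √(M_X/M_C₂H₆).
203/556 = 0.3651 = √(M_X/30.07)
M_X = 30.07 × 0.3651² = 30.07 × 0.1333 = 4.01 g/mol

4.01 g/mol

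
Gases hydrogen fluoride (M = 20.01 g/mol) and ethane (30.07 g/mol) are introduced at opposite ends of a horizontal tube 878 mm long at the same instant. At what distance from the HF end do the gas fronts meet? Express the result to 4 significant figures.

In equal time, each gas travels a distance ∝ its rate ∝ 1/√M, so d_HF/d_C₂H₆ = √(M_C₂H₆/M_HF) = √(30.07/20.01) = 1.226.
With d_HF + d_C₂H₆ = 878 mm, d_C₂H₆ = 878/(1 + 1.226) = 394.5 mm.
d_HF = 878 − 394.5 = 483.5 mm.

483.5 mm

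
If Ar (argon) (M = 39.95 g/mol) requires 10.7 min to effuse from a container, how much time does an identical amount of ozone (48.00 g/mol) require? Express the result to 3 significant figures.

Using Graham's law: t_O₃/t_Ar = √(M_O₃/M_Ar) = √(48.00/39.95) = √1.202 = 1.096.
So the time for O₃ is 10.7 × 1.096 = 11.7 min.

11.7 min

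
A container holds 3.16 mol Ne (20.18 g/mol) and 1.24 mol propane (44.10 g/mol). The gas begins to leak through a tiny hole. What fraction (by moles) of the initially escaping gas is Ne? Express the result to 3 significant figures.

Each component's effusion rate ∝ (its partial pressure)·(1/√M) ∝ n_i/√M_i.
x_Ne(eff) = (n_Ne/√M_Ne) / (n_Ne/√M_Ne + n_C₃H₈/√M_C₃H₈)
= (3.16/√20.18) / (3.16/√20.18 + 1.24/√44.10) = 0.7034/(0.7034 + 0.1867) = 0.790.

0.790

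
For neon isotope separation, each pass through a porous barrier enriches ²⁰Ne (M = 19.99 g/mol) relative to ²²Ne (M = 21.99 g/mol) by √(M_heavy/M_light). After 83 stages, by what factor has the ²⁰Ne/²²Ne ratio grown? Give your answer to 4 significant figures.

52.31

After 83 stages the ratio has grown by (√(21.99/19.99))^83 = (21.99/19.99)^(83/2).
= 1.10005^(83/2) = 52.31.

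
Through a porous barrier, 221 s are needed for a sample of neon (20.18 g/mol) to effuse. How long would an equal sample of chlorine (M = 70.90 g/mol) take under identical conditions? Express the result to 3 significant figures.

414 s

Using Graham's law: t_Cl₂/t_Ne = √(M_Cl₂/M_Ne) = √(70.90/20.18) = √3.513 = 1.874.
So the time for Cl₂ is 221 × 1.874 = 414 s.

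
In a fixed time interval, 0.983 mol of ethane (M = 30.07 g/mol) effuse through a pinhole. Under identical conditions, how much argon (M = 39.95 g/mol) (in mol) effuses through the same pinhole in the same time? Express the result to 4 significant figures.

0.8528 mol

From Graham's law, rate_Ar/rate_C₂H₆ = √(M_C₂H₆/M_Ar) = √(30.07/39.95) = √0.7527 = 0.8676.
So the amount for Ar is 0.983 × 0.8676 = 0.8528 mol.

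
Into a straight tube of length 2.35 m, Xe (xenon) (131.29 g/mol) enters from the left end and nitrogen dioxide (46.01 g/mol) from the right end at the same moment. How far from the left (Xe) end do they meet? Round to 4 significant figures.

0.8739 m

Distances travelled in equal time are proportional to diffusion rates, so d_Xe/d_NO₂ = √(M_NO₂/M_Xe) = √(46.01/131.29) = 0.5920.
With d_Xe + d_NO₂ = 2.35 m, d_NO₂ = 2.35/(1 + 0.5920) = 1.476 m.
d_Xe = 2.35 − 1.476 = 0.8739 m.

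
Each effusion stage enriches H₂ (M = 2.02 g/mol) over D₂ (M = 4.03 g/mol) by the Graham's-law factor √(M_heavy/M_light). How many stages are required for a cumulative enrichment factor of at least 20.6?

Per stage α = (4.03/2.02)^(1/2) = 1.99505^0.5, giving ln α = 0.3453.
Need α^N ≥ 20.6 ⇒ N ≥ ln(20.6) / ln α = 3.025 / 0.3453 = 8.76.
Minimum whole number of stages: N = 9.

9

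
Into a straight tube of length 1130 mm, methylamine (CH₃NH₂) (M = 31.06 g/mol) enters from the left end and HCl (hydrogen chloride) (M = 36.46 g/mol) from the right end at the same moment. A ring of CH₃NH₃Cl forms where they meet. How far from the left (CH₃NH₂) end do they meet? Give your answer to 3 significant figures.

588 mm

In equal time, each gas travels a distance ∝ its rate ∝ 1/√M, so d_CH₃NH₂/d_HCl = √(M_HCl/M_CH₃NH₂) = √(36.46/31.06) = 1.083.
With d_CH₃NH₂ + d_HCl = 1130 mm, d_HCl = 1130/(1 + 1.083) = 542.4 mm.
d_CH₃NH₂ = 1130 − 542.4 = 588 mm.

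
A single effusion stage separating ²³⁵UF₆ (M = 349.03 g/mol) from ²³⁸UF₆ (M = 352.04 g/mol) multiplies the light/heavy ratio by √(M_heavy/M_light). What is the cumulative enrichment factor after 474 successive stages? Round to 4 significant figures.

After 474 stages the ratio has grown by (√(352.04/349.03))^474 = (352.04/349.03)^(474/2).
= 1.00862^237 = 7.653.

7.653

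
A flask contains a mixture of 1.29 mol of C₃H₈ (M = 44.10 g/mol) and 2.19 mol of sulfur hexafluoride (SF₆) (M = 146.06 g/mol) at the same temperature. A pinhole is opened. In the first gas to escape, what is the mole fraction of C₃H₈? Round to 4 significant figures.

0.5174

Effusion rate of each component ∝ n_i/√M_i (partial pressure × 1/√M).
Mole fraction of C₃H₈ in the effusate = (n_C₃H₈/√M_C₃H₈) / (n_C₃H₈/√M_C₃H₈ + n_SF₆/√M_SF₆)
= (1.29/√44.10) / (1.29/√44.10 + 2.19/√146.06) = 0.1943/(0.1943 + 0.1812) = 0.5174.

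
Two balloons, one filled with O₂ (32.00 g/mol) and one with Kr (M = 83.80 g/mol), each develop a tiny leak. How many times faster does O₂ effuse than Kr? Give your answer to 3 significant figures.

Since effusion rate ∝ 1/√M, rate_O₂/rate_Kr = √(M_Kr/M_O₂) = √(83.80/32.00) = √2.619 = 1.62.

1.62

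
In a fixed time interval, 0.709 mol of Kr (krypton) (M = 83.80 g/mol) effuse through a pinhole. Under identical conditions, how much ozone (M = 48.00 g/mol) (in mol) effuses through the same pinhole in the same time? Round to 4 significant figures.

Since effusion rate ∝ 1/√M, rate_O₃/rate_Kr = √(M_Kr/M_O₃) = √(83.80/48.00) = √1.746 = 1.321.
So the amount for O₃ is 0.709 × 1.321 = 0.9368 mol.

0.9368 mol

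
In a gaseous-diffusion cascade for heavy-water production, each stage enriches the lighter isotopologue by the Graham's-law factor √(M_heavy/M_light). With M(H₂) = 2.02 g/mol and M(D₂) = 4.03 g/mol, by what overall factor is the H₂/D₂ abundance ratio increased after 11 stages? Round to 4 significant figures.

44.64

Each stage multiplies the ratio by α = √(4.03/2.02), so after 11 stages the overall factor is α^11 = (4.03/2.02)^(11/2).
= 1.99505^(11/2) = 44.64.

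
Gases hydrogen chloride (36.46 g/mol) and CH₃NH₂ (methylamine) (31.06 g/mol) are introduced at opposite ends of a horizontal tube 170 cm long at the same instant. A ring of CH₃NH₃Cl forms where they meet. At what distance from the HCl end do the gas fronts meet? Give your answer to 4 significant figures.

81.60 cm

In equal time, each gas travels a distance ∝ its rate ∝ 1/√M, so d_HCl/d_CH₃NH₂ = √(M_CH₃NH₂/M_HCl) = √(31.06/36.46) = 0.9230.
With d_HCl + d_CH₃NH₂ = 170 cm, d_CH₃NH₂ = 170/(1 + 0.9230) = 88.40 cm.
d_HCl = 170 − 88.40 = 81.60 cm.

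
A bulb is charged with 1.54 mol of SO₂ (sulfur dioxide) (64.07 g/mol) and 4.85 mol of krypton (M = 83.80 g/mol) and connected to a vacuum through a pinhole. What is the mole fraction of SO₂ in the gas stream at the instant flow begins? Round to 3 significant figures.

0.266

Rate_i ∝ x_i/√M_i (Graham's law weighted by mole fraction), so the effusate composition follows n_i/√M_i.
x_SO₂(eff) = (n_SO₂/√M_SO₂) / (n_SO₂/√M_SO₂ + n_Kr/√M_Kr)
= (1.54/√64.07) / (1.54/√64.07 + 4.85/√83.80) = 0.1924/(0.1924 + 0.5298) = 0.266.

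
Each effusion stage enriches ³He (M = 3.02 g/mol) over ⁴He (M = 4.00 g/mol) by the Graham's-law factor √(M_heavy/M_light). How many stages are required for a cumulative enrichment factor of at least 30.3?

25

Per stage α = (4.00/3.02)^(1/2) = 1.32450^0.5, giving ln α = 0.1405.
Need α^N ≥ 30.3 ⇒ N ≥ ln(30.3) / ln α = 3.411 / 0.1405 = 24.28.
Rounding up, N = 25 stages.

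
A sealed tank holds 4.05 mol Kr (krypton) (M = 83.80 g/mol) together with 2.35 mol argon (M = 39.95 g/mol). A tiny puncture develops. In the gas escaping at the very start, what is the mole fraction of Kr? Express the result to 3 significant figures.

0.543

The effusion rate of species i is ∝ p_i/√M_i ∝ n_i/√M_i.
Mole fraction of Kr in the effusate = (n_Kr/√M_Kr) / (n_Kr/√M_Kr + n_Ar/√M_Ar)
= (4.05/√83.80) / (4.05/√83.80 + 2.35/√39.95) = 0.4424/(0.4424 + 0.3718) = 0.543.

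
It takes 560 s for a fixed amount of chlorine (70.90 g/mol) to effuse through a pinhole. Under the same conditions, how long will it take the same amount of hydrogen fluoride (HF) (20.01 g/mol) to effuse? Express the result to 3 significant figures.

By Graham's law, t_HF/t_Cl₂ = √(M_HF/M_Cl₂) = √(20.01/70.90) = √0.2822 = 0.5313.
So the time for HF is 560 × 0.5313 = 298 s.

298 s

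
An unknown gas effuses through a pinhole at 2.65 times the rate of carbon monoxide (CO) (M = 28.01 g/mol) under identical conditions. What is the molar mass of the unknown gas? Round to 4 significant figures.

3.989 g/mol

Graham's law gives rate_X/rate_CO = √(M_CO/M_X).
2.65 = √(28.01/M_X)
M_X = 28.01 / 2.65² = 28.01 / 7.022 = 3.989 g/mol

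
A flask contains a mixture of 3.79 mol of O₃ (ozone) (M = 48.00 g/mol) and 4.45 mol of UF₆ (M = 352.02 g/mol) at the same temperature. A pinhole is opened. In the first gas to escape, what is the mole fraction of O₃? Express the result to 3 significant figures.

0.698

Each component's effusion rate ∝ (its partial pressure)·(1/√M) ∝ n_i/√M_i.
So x_O₃ in the escaping gas = (n_O₃/√M_O₃) / Σ(n_i/√M_i)
= (3.79/√48.00) / (3.79/√48.00 + 4.45/√352.02) = 0.5470/(0.5470 + 0.2372) = 0.698.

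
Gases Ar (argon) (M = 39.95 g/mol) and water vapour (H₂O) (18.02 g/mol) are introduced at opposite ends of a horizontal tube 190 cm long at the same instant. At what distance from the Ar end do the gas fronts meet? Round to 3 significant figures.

76.3 cm

Graham's law gives d_Ar/d_H₂O = rate_Ar/rate_H₂O = √(M_H₂O/M_Ar) = √(18.02/39.95) = 0.6716.
With d_Ar + d_H₂O = 190 cm, d_H₂O = 190/(1 + 0.6716) = 113.7 cm.
d_Ar = 190 − 113.7 = 76.3 cm.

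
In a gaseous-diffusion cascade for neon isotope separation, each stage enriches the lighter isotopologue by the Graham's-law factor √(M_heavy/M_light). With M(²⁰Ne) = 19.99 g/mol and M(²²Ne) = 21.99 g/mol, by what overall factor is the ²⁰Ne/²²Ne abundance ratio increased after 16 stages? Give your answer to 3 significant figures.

2.14

Overall factor = α^16 with α = √(21.99/19.99), i.e. (21.99/19.99)^(16/2).
= 1.10005^8 = 2.14.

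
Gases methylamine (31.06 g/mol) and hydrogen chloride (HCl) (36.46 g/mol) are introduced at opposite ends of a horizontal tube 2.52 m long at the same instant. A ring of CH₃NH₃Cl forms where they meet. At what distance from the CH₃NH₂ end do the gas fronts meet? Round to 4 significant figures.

1.310 m

In equal time, each gas travels a distance ∝ its rate ∝ 1/√M, so d_CH₃NH₂/d_HCl = √(M_HCl/M_CH₃NH₂) = √(36.46/31.06) = 1.083.
With d_CH₃NH₂ + d_HCl = 2.52 m, d_HCl = 2.52/(1 + 1.083) = 1.210 m.
d_CH₃NH₂ = 2.52 − 1.210 = 1.310 m.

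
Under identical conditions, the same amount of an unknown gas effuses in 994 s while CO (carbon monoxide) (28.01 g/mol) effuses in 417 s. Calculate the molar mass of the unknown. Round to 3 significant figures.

159 g/mol

By Graham's law, t_X/t_CO = √(M_X/M_CO).
994/417 = 2.384 = √(M_X/28.01)
M_X = 28.01 × 2.384² = 28.01 × 5.682 = 159 g/mol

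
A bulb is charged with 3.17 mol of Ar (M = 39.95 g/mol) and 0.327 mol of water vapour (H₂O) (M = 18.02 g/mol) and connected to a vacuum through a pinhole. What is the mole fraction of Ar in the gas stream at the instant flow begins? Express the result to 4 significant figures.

Effusion rate of each component ∝ n_i/√M_i (partial pressure × 1/√M).
So x_Ar in the escaping gas = (n_Ar/√M_Ar) / Σ(n_i/√M_i)
= (3.17/√39.95) / (3.17/√39.95 + 0.327/√18.02) = 0.5015/(0.5015 + 0.07703) = 0.8669.

0.8669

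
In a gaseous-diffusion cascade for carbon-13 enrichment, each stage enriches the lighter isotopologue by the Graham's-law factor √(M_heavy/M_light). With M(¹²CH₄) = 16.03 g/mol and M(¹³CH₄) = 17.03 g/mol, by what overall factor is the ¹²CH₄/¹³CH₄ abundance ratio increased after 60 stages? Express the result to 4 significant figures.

The single-stage factor is √(M_heavy/M_light), so 60 stages give [√(17.03/16.03)]^60 = (17.03/16.03)^(60/2).
= 1.06238^30 = 6.144.

6.144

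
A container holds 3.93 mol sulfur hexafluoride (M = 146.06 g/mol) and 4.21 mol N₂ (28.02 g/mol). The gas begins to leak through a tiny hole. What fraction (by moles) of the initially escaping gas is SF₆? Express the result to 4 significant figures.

Rate_i ∝ x_i/√M_i (Graham's law weighted by mole fraction), so the effusate composition follows n_i/√M_i.
So x_SF₆ in the escaping gas = (n_SF₆/√M_SF₆) / Σ(n_i/√M_i)
= (3.93/√146.06) / (3.93/√146.06 + 4.21/√28.02) = 0.3252/(0.3252 + 0.7953) = 0.2902.

0.2902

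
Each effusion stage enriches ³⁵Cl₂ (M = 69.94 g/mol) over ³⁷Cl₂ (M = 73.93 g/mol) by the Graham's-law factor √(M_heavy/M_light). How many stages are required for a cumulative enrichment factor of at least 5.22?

60

Single-stage factor α = √(73.93/69.94), so ln α = ½ ln(1.05705) = 0.02774.
Need α^N ≥ 5.22 ⇒ N ≥ ln(5.22) / ln α = 1.652 / 0.02774 = 59.57.
Rounding up, N = 60 stages.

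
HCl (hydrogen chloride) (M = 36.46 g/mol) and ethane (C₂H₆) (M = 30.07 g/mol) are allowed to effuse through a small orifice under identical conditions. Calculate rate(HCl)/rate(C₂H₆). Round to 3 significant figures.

0.908

Graham's law gives rate_HCl/rate_C₂H₆ = √(M_C₂H₆/M_HCl) = √(30.07/36.46) = √0.8247 = 0.908.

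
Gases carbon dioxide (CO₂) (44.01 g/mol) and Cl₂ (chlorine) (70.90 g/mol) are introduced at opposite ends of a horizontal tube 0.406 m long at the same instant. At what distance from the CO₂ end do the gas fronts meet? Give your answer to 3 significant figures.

0.227 m

The fronts meet when d_CO₂ + d_Cl₂ = L with d_CO₂/d_Cl₂ = √(M_Cl₂/M_CO₂) (Graham's law). Here √(M_Cl₂/M_CO₂) = √(70.90/44.01) = 1.269.
With d_CO₂ + d_Cl₂ = 0.406 m, d_Cl₂ = 0.406/(1 + 1.269) = 0.1789 m.
d_CO₂ = 0.406 − 0.1789 = 0.227 m.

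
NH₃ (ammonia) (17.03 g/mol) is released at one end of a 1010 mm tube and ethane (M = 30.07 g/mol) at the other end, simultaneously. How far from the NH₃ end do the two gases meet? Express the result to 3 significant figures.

Distances travelled in equal time are proportional to diffusion rates, so d_NH₃/d_C₂H₆ = √(M_C₂H₆/M_NH₃) = √(30.07/17.03) = 1.329.
With d_NH₃ + d_C₂H₆ = 1010 mm, d_C₂H₆ = 1010/(1 + 1.329) = 433.7 mm.
d_NH₃ = 1010 − 433.7 = 576 mm.

576 mm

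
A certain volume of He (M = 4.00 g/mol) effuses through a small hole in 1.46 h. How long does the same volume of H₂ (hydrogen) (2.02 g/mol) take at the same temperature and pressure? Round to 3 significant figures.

Graham's law gives t_H₂/t_He = √(M_H₂/M_He) = √(2.02/4.00) = √0.5050 = 0.7106.
So the time for H₂ is 1.46 × 0.7106 = 1.04 h.

1.04 h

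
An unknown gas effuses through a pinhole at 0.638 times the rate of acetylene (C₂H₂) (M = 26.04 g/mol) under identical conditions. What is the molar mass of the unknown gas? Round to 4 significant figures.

From Graham's law, rate_X/rate_C₂H₂ = √(M_C₂H₂/M_X).
0.638 = √(26.04/M_X)
M_X = 26.04 / 0.638² = 26.04 / 0.4070 = 63.97 g/mol

63.97 g/mol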